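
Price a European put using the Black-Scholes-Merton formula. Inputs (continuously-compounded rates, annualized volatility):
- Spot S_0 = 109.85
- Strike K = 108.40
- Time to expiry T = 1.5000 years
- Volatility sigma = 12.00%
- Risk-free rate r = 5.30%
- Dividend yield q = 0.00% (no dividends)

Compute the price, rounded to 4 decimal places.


Answer: Price = 2.4661

Derivation:
d1 = (ln(S/K) + (r - q + 0.5*sigma^2) * T) / (sigma * sqrt(T)) = 0.70482509
d2 = d1 - sigma * sqrt(T) = 0.55785571
exp(-rT) = 0.92357802; exp(-qT) = 1.00000000
P = K * exp(-rT) * N(-d2) - S_0 * exp(-qT) * N(-d1)
N(-d1) = 0.24045955; N(-d2) = 0.28847146
P = 108.4000 * 0.92357802 * 0.28847146 - 109.8500 * 1.00000000 * 0.24045955 = 2.4661


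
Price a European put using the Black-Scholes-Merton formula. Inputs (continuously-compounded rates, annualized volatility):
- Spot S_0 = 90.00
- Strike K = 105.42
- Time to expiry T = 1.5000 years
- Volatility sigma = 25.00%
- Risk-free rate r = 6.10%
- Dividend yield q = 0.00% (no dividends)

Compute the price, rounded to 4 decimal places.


d1 = (ln(S/K) + (r - q + 0.5*sigma^2) * T) / (sigma * sqrt(T)) = -0.06456104
d2 = d1 - sigma * sqrt(T) = -0.37074726
exp(-rT) = 0.91256132; exp(-qT) = 1.00000000
P = K * exp(-rT) * N(-d2) - S_0 * exp(-qT) * N(-d1)
N(-d1) = 0.52573825; N(-d2) = 0.64458711
P = 105.4200 * 0.91256132 * 0.64458711 - 90.0000 * 1.00000000 * 0.52573825 = 14.6943

Answer: Price = 14.6943


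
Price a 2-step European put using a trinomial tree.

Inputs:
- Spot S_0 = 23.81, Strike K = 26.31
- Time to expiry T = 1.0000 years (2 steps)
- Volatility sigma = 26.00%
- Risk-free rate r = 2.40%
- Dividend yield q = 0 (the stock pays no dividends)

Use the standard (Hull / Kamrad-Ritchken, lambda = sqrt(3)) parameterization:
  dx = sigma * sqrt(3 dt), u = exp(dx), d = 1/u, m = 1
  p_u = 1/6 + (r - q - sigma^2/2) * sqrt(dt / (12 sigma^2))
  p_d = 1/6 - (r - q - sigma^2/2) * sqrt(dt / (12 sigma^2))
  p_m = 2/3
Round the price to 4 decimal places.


dt = T/N = 0.500000; dx = sigma*sqrt(3*dt) = 0.318434
u = exp(dx) = 1.374972; d = 1/u = 0.727287
p_u = 0.158973, p_m = 0.666667, p_d = 0.174361
Discount per step: exp(-r*dt) = 0.988072
Stock lattice S(k, j) with j the centered position index:
  k=0: S(0,+0) = 23.8100
  k=1: S(1,-1) = 17.3167; S(1,+0) = 23.8100; S(1,+1) = 32.7381
  k=2: S(2,-2) = 12.5942; S(2,-1) = 17.3167; S(2,+0) = 23.8100; S(2,+1) = 32.7381; S(2,+2) = 45.0140
Terminal payoffs V(N, j) = max(K - S_T, 0):
  V(2,-2) = 13.715776; V(2,-1) = 8.993289; V(2,+0) = 2.500000; V(2,+1) = 0.000000; V(2,+2) = 0.000000
Backward induction: V(k, j) = exp(-r*dt) * [p_u * V(k+1, j+1) + p_m * V(k+1, j) + p_d * V(k+1, j-1)]
  V(1,-1) = exp(-r*dt) * [p_u*2.500000 + p_m*8.993289 + p_d*13.715776] = 8.679665
  V(1,+0) = exp(-r*dt) * [p_u*0.000000 + p_m*2.500000 + p_d*8.993289] = 3.196157
  V(1,+1) = exp(-r*dt) * [p_u*0.000000 + p_m*0.000000 + p_d*2.500000] = 0.430702
  V(0,+0) = exp(-r*dt) * [p_u*0.430702 + p_m*3.196157 + p_d*8.679665] = 3.668347

Answer: Price = V(0,0) = 3.6683


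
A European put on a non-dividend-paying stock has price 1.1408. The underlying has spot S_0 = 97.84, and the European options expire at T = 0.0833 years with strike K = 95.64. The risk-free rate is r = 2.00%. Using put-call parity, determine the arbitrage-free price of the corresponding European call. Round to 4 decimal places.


Put-call parity: C - P = S_0 * exp(-qT) - K * exp(-rT).
S_0 * exp(-qT) = 97.8400 * 1.00000000 = 97.84000000
K * exp(-rT) = 95.6400 * 0.99833539 = 95.48079641
C = P + S*exp(-qT) - K*exp(-rT)
C = 1.1408 + 97.84000000 - 95.48079641 = 3.5000

Answer: Call price = 3.5000


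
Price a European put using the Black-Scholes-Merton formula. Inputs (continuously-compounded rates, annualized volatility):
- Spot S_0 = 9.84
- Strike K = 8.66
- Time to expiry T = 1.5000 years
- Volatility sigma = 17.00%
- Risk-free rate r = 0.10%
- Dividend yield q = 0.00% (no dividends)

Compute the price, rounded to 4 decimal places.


d1 = (ln(S/K) + (r - q + 0.5*sigma^2) * T) / (sigma * sqrt(T)) = 0.72483758
d2 = d1 - sigma * sqrt(T) = 0.51663095
exp(-rT) = 0.99850112; exp(-qT) = 1.00000000
P = K * exp(-rT) * N(-d2) - S_0 * exp(-qT) * N(-d1)
N(-d1) = 0.23427584; N(-d2) = 0.30270690
P = 8.6600 * 0.99850112 * 0.30270690 - 9.8400 * 1.00000000 * 0.23427584 = 0.3122

Answer: Price = 0.3122


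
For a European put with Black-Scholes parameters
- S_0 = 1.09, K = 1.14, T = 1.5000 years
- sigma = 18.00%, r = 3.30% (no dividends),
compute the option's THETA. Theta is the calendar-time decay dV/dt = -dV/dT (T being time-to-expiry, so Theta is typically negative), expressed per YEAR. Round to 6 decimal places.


Answer: Theta = -0.012507

Derivation:
d1 = 0.1313172986; d2 = -0.0891367783
phi(d1) = 0.3955173399; exp(-qT) = 1.0000000000; exp(-rT) = 0.9517051581
Theta = -S*exp(-qT)*phi(d1)*sigma/(2*sqrt(T)) + r*K*exp(-rT)*N(-d2) - q*S*exp(-qT)*N(-d1)
N(-d1) = 0.4477621540; N(-d2) = 0.5355133956; sqrt(T) = 1.2247448714
Term 1 = -1.0900 * 1.0000000000 * 0.3955173399 * 0.1800 / (2 * 1.2247448714) = -0.0316802723
Term 2 = 0.0330 * 1.1400 * 0.9517051581 * 0.5355133956 = 0.0191730654
Term 3 = 0 (no dividend yield, q = 0)
Theta = -0.0316802723 + (0.0191730654) + (0.0000000000) = -0.012507


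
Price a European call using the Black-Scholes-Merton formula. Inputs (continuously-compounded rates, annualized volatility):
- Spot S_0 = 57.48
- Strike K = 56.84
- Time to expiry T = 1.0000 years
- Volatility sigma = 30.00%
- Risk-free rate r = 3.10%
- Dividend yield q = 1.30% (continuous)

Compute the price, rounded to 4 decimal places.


Answer: Price = 7.5154

Derivation:
d1 = (ln(S/K) + (r - q + 0.5*sigma^2) * T) / (sigma * sqrt(T)) = 0.24732253
d2 = d1 - sigma * sqrt(T) = -0.05267747
exp(-rT) = 0.96947557; exp(-qT) = 0.98708414
C = S_0 * exp(-qT) * N(d1) - K * exp(-rT) * N(d2)
N(d1) = 0.59767069; N(d2) = 0.47899444
C = 57.4800 * 0.98708414 * 0.59767069 - 56.8400 * 0.96947557 * 0.47899444 = 7.5154


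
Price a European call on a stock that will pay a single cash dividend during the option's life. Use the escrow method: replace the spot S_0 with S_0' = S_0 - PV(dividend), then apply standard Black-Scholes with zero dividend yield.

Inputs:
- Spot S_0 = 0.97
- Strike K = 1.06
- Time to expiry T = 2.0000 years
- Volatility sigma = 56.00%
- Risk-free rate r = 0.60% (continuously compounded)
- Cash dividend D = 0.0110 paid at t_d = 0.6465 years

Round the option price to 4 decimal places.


PV(D) = D * exp(-r * t_d) = 0.0110 * 0.99612851 = 0.01095741
S_0' = S_0 - PV(D) = 0.9700 - 0.01095741 = 0.95904259
d1 = (ln(S_0'/K) + (r + sigma^2/2)*T) / (sigma*sqrt(T)) = 0.28475101
d2 = d1 - sigma*sqrt(T) = -0.50720859
exp(-rT) = 0.98807171
N(d1) = 0.61208255; N(d2) = 0.30600424
C = S_0' * N(d1) - K * exp(-rT) * N(d2) = 0.95904259 * 0.61208255 - 1.0600 * 0.98807171 * 0.30600424 = 0.2665

Answer: Price = 0.2665


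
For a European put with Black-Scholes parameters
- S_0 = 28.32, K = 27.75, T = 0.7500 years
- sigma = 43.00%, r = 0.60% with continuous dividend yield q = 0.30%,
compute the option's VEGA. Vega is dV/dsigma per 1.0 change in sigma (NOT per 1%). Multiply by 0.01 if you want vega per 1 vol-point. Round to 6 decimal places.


Answer: Vega = 9.469484

Derivation:
d1 = 0.2468371886; d2 = -0.1255537351
phi(d1) = 0.3869720418; exp(-qT) = 0.9977525294; exp(-rT) = 0.9955101098
Vega = S * exp(-qT) * phi(d1) * sqrt(T) = 28.3200 * 0.9977525294 * 0.3869720418 * 0.8660254038 = 9.469484


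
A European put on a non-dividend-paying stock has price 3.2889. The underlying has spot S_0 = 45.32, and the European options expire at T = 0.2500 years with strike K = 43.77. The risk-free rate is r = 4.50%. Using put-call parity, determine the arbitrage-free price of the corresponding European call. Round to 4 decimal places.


Answer: Call price = 5.3286

Derivation:
Put-call parity: C - P = S_0 * exp(-qT) - K * exp(-rT).
S_0 * exp(-qT) = 45.3200 * 1.00000000 = 45.32000000
K * exp(-rT) = 43.7700 * 0.98881304 = 43.28034696
C = P + S*exp(-qT) - K*exp(-rT)
C = 3.2889 + 45.32000000 - 43.28034696 = 5.3286


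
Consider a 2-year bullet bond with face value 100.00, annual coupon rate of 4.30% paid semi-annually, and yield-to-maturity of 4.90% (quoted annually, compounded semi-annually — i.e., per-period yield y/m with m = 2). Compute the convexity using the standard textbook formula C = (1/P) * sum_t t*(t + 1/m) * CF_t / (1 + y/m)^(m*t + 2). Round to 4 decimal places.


Answer: Convexity = 4.5651

Derivation:
Coupon per period c = face * coupon_rate / m = 2.150000
Periods per year m = 2; per-period yield y/m = 0.024500
Number of cashflows N = 4
Cashflows (t years, CF_t, discount factor 1/(1+y/m)^(m*t), PV):
  t = 0.5000: CF_t = 2.150000, DF = 0.976086, PV = 2.098585
  t = 1.0000: CF_t = 2.150000, DF = 0.952744, PV = 2.048399
  t = 1.5000: CF_t = 2.150000, DF = 0.929960, PV = 1.999413
  t = 2.0000: CF_t = 102.150000, DF = 0.907721, PV = 92.723650
Price P = sum_t PV_t = 98.870047
Convexity numerator sum_t t*(t + 1/m) * CF_t / (1+y/m)^(m*t + 2):
  t = 0.5000: term = 0.999707
  t = 1.0000: term = 2.927399
  t = 1.5000: term = 5.714785
  t = 2.0000: term = 441.709357
Convexity = (1/P) * sum = 451.351247 / 98.870047 = 4.565096


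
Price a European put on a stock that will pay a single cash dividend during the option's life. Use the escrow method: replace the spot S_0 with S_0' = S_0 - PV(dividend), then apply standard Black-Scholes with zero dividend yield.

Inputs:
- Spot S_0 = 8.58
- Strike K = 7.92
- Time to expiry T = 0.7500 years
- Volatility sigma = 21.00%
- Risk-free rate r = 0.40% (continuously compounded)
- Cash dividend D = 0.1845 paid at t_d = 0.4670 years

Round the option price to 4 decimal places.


PV(D) = D * exp(-r * t_d) = 0.1845 * 0.99813374 = 0.18415568
S_0' = S_0 - PV(D) = 8.5800 - 0.18415568 = 8.39584432
d1 = (ln(S_0'/K) + (r + sigma^2/2)*T) / (sigma*sqrt(T)) = 0.42824629
d2 = d1 - sigma*sqrt(T) = 0.24638095
exp(-rT) = 0.99700450
N(-d1) = 0.33423591; N(-d2) = 0.40269368
P = K * exp(-rT) * N(-d2) - S_0' * N(-d1) = 7.9200 * 0.99700450 * 0.40269368 - 8.39584432 * 0.33423591 = 0.3736

Answer: Price = 0.3736


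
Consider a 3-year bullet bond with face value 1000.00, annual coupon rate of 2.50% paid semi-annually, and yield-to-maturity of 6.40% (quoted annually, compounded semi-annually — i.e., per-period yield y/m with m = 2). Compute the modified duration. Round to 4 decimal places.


Answer: Modified duration = 2.8126

Derivation:
Coupon per period c = face * coupon_rate / m = 12.500000
Periods per year m = 2; per-period yield y/m = 0.032000
Number of cashflows N = 6
Cashflows (t years, CF_t, discount factor 1/(1+y/m)^(m*t), PV):
  t = 0.5000: CF_t = 12.500000, DF = 0.968992, PV = 12.112403
  t = 1.0000: CF_t = 12.500000, DF = 0.938946, PV = 11.736825
  t = 1.5000: CF_t = 12.500000, DF = 0.909831, PV = 11.372892
  t = 2.0000: CF_t = 12.500000, DF = 0.881620, PV = 11.020244
  t = 2.5000: CF_t = 12.500000, DF = 0.854283, PV = 10.678531
  t = 3.0000: CF_t = 1012.500000, DF = 0.827793, PV = 838.140541
Price P = sum_t PV_t = 895.061437
First compute Macaulay numerator sum_t t * PV_t:
  t * PV_t at t = 0.5000: 6.056202
  t * PV_t at t = 1.0000: 11.736825
  t * PV_t at t = 1.5000: 17.059338
  t * PV_t at t = 2.0000: 22.040489
  t * PV_t at t = 2.5000: 26.696328
  t * PV_t at t = 3.0000: 2514.421623
Macaulay duration D = 2598.010805 / 895.061437 = 2.902606
Modified duration = D / (1 + y/m) = 2.902606 / (1 + 0.032000) = 2.812603


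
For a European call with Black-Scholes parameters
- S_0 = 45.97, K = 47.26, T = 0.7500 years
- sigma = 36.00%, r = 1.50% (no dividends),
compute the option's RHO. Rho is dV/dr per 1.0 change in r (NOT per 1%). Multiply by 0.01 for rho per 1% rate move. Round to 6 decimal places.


Answer: Rho = 14.628972

Derivation:
d1 = 0.1032005204; d2 = -0.2085686249
phi(d1) = 0.3968234899; exp(-qT) = 1.0000000000; exp(-rT) = 0.9888130446
N(d2) = 0.4173925028
Rho = K*T*exp(-rT)*N(d2) = 47.2600 * 0.7500 * 0.9888130446 * 0.4173925028 = 14.628972


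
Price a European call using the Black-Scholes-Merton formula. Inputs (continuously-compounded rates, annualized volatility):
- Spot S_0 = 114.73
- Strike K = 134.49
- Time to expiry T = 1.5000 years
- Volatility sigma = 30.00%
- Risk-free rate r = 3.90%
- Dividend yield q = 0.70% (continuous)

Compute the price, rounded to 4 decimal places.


Answer: Price = 11.6430

Derivation:
d1 = (ln(S/K) + (r - q + 0.5*sigma^2) * T) / (sigma * sqrt(T)) = -0.11814244
d2 = d1 - sigma * sqrt(T) = -0.48556590
exp(-rT) = 0.94317824; exp(-qT) = 0.98955493
C = S_0 * exp(-qT) * N(d1) - K * exp(-rT) * N(d2)
N(d1) = 0.45297740; N(d2) = 0.31363749
C = 114.7300 * 0.98955493 * 0.45297740 - 134.4900 * 0.94317824 * 0.31363749 = 11.6430


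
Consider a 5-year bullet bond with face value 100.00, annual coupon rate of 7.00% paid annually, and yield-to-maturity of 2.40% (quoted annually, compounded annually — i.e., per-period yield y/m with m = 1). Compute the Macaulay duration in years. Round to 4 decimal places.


Answer: Macaulay duration = 4.4501 years

Derivation:
Coupon per period c = face * coupon_rate / m = 7.000000
Periods per year m = 1; per-period yield y/m = 0.024000
Number of cashflows N = 5
Cashflows (t years, CF_t, discount factor 1/(1+y/m)^(m*t), PV):
  t = 1.0000: CF_t = 7.000000, DF = 0.976562, PV = 6.835938
  t = 2.0000: CF_t = 7.000000, DF = 0.953674, PV = 6.675720
  t = 3.0000: CF_t = 7.000000, DF = 0.931323, PV = 6.519258
  t = 4.0000: CF_t = 7.000000, DF = 0.909495, PV = 6.366463
  t = 5.0000: CF_t = 107.000000, DF = 0.888178, PV = 95.035091
Price P = sum_t PV_t = 121.432470
Macaulay numerator sum_t t * PV_t:
  t * PV_t at t = 1.0000: 6.835938
  t * PV_t at t = 2.0000: 13.351440
  t * PV_t at t = 3.0000: 19.557774
  t * PV_t at t = 4.0000: 25.465852
  t * PV_t at t = 5.0000: 475.175455
Macaulay duration D = (sum_t t * PV_t) / P = 540.386458 / 121.432470 = 4.450099


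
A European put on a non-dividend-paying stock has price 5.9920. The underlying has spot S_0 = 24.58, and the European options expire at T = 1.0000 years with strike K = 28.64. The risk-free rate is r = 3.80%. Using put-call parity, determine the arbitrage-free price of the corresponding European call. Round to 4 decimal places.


Put-call parity: C - P = S_0 * exp(-qT) - K * exp(-rT).
S_0 * exp(-qT) = 24.5800 * 1.00000000 = 24.58000000
K * exp(-rT) = 28.6400 * 0.96271294 = 27.57209863
C = P + S*exp(-qT) - K*exp(-rT)
C = 5.9920 + 24.58000000 - 27.57209863 = 2.9999

Answer: Call price = 2.9999


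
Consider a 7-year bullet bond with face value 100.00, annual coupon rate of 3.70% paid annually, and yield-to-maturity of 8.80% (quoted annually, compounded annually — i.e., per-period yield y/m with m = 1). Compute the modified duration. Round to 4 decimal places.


Answer: Modified duration = 5.6588

Derivation:
Coupon per period c = face * coupon_rate / m = 3.700000
Periods per year m = 1; per-period yield y/m = 0.088000
Number of cashflows N = 7
Cashflows (t years, CF_t, discount factor 1/(1+y/m)^(m*t), PV):
  t = 1.0000: CF_t = 3.700000, DF = 0.919118, PV = 3.400735
  t = 2.0000: CF_t = 3.700000, DF = 0.844777, PV = 3.125676
  t = 3.0000: CF_t = 3.700000, DF = 0.776450, PV = 2.872864
  t = 4.0000: CF_t = 3.700000, DF = 0.713649, PV = 2.640500
  t = 5.0000: CF_t = 3.700000, DF = 0.655927, PV = 2.426930
  t = 6.0000: CF_t = 3.700000, DF = 0.602874, PV = 2.230634
  t = 7.0000: CF_t = 103.700000, DF = 0.554112, PV = 57.461438
Price P = sum_t PV_t = 74.158777
First compute Macaulay numerator sum_t t * PV_t:
  t * PV_t at t = 1.0000: 3.400735
  t * PV_t at t = 2.0000: 6.251352
  t * PV_t at t = 3.0000: 8.618591
  t * PV_t at t = 4.0000: 10.561999
  t * PV_t at t = 5.0000: 12.134650
  t * PV_t at t = 6.0000: 13.383805
  t * PV_t at t = 7.0000: 402.230065
Macaulay duration D = 456.581197 / 74.158777 = 6.156806
Modified duration = D / (1 + y/m) = 6.156806 / (1 + 0.088000) = 5.658829


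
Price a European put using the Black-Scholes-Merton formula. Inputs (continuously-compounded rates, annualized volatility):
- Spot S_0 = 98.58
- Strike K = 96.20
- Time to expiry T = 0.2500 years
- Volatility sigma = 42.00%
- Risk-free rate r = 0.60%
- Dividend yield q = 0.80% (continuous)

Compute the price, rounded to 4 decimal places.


d1 = (ln(S/K) + (r - q + 0.5*sigma^2) * T) / (sigma * sqrt(T)) = 0.21899545
d2 = d1 - sigma * sqrt(T) = 0.00899545
exp(-rT) = 0.99850112; exp(-qT) = 0.99800200
P = K * exp(-rT) * N(-d2) - S_0 * exp(-qT) * N(-d1)
N(-d1) = 0.41332680; N(-d2) = 0.49641138
P = 96.2000 * 0.99850112 * 0.49641138 - 98.5800 * 0.99800200 * 0.41332680 = 7.0189

Answer: Price = 7.0189


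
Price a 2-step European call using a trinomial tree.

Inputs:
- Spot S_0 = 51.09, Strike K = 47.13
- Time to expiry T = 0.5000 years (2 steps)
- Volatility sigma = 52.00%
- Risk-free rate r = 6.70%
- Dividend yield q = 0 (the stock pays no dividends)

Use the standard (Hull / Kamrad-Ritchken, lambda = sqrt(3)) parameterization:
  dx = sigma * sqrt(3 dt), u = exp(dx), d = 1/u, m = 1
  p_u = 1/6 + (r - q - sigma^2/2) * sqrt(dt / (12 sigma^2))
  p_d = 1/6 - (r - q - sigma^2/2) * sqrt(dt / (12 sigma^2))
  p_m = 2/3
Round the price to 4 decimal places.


dt = T/N = 0.250000; dx = sigma*sqrt(3*dt) = 0.450333
u = exp(dx) = 1.568835; d = 1/u = 0.637416
p_u = 0.147736, p_m = 0.666667, p_d = 0.185597
Discount per step: exp(-r*dt) = 0.983390
Stock lattice S(k, j) with j the centered position index:
  k=0: S(0,+0) = 51.0900
  k=1: S(1,-1) = 32.5656; S(1,+0) = 51.0900; S(1,+1) = 80.1518
  k=2: S(2,-2) = 20.7578; S(2,-1) = 32.5656; S(2,+0) = 51.0900; S(2,+1) = 80.1518; S(2,+2) = 125.7449
Terminal payoffs V(N, j) = max(S_T - K, 0):
  V(2,-2) = 0.000000; V(2,-1) = 0.000000; V(2,+0) = 3.960000; V(2,+1) = 33.021772; V(2,+2) = 78.614894
Backward induction: V(k, j) = exp(-r*dt) * [p_u * V(k+1, j+1) + p_m * V(k+1, j) + p_d * V(k+1, j-1)]
  V(1,-1) = exp(-r*dt) * [p_u*3.960000 + p_m*0.000000 + p_d*0.000000] = 0.575318
  V(1,+0) = exp(-r*dt) * [p_u*33.021772 + p_m*3.960000 + p_d*0.000000] = 7.393626
  V(1,+1) = exp(-r*dt) * [p_u*78.614894 + p_m*33.021772 + p_d*3.960000] = 33.792949
  V(0,+0) = exp(-r*dt) * [p_u*33.792949 + p_m*7.393626 + p_d*0.575318] = 9.861730

Answer: Price = V(0,0) = 9.8617


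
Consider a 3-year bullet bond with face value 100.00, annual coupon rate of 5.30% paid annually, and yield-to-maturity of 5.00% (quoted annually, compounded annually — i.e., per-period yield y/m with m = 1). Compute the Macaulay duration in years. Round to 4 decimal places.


Coupon per period c = face * coupon_rate / m = 5.300000
Periods per year m = 1; per-period yield y/m = 0.050000
Number of cashflows N = 3
Cashflows (t years, CF_t, discount factor 1/(1+y/m)^(m*t), PV):
  t = 1.0000: CF_t = 5.300000, DF = 0.952381, PV = 5.047619
  t = 2.0000: CF_t = 5.300000, DF = 0.907029, PV = 4.807256
  t = 3.0000: CF_t = 105.300000, DF = 0.863838, PV = 90.962099
Price P = sum_t PV_t = 100.816974
Macaulay numerator sum_t t * PV_t:
  t * PV_t at t = 1.0000: 5.047619
  t * PV_t at t = 2.0000: 9.614512
  t * PV_t at t = 3.0000: 272.886297
Macaulay duration D = (sum_t t * PV_t) / P = 287.548429 / 100.816974 = 2.852183

Answer: Macaulay duration = 2.8522 years


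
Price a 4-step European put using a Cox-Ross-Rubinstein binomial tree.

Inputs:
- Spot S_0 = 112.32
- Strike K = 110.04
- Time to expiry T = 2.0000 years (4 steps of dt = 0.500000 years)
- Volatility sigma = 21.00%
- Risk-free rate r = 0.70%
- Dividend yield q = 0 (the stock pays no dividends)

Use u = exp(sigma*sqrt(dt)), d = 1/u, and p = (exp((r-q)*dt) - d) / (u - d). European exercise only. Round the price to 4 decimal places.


dt = T/N = 0.500000
u = exp(sigma*sqrt(dt)) = 1.160084; d = 1/u = 0.862007
p = (exp((r-q)*dt) - d) / (u - d) = 0.474707
Discount per step: exp(-r*dt) = 0.996506
Stock lattice S(k, i) with i counting down-moves:
  k=0: S(0,0) = 112.3200
  k=1: S(1,0) = 130.3006; S(1,1) = 96.8206
  k=2: S(2,0) = 151.1597; S(2,1) = 112.3200; S(2,2) = 83.4600
  k=3: S(3,0) = 175.3579; S(3,1) = 130.3006; S(3,2) = 96.8206; S(3,3) = 71.9430
  k=4: S(4,0) = 203.4299; S(4,1) = 151.1597; S(4,2) = 112.3200; S(4,3) = 83.4600; S(4,4) = 62.0154
Terminal payoffs V(N, i) = max(K - S_T, 0):
  V(4,0) = 0.000000; V(4,1) = 0.000000; V(4,2) = 0.000000; V(4,3) = 26.580032; V(4,4) = 48.024631
Backward induction: V(k, i) = exp(-r*dt) * [p * V(k+1, i) + (1-p) * V(k+1, i+1)].
  V(3,0) = exp(-r*dt) * [p*0.000000 + (1-p)*0.000000] = 0.000000
  V(3,1) = exp(-r*dt) * [p*0.000000 + (1-p)*0.000000] = 0.000000
  V(3,2) = exp(-r*dt) * [p*0.000000 + (1-p)*26.580032] = 13.913510
  V(3,3) = exp(-r*dt) * [p*26.580032 + (1-p)*48.024631] = 37.712495
  V(2,0) = exp(-r*dt) * [p*0.000000 + (1-p)*0.000000] = 0.000000
  V(2,1) = exp(-r*dt) * [p*0.000000 + (1-p)*13.913510] = 7.283128
  V(2,2) = exp(-r*dt) * [p*13.913510 + (1-p)*37.712495] = 26.322649
  V(1,0) = exp(-r*dt) * [p*0.000000 + (1-p)*7.283128] = 3.812406
  V(1,1) = exp(-r*dt) * [p*7.283128 + (1-p)*26.322649] = 17.224057
  V(0,0) = exp(-r*dt) * [p*3.812406 + (1-p)*17.224057] = 10.819512

Answer: Price = V(0,0) = 10.8195


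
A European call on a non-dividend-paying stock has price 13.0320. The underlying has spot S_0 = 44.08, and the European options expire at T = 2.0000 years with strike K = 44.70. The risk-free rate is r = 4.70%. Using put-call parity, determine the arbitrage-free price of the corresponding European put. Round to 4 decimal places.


Put-call parity: C - P = S_0 * exp(-qT) - K * exp(-rT).
S_0 * exp(-qT) = 44.0800 * 1.00000000 = 44.08000000
K * exp(-rT) = 44.7000 * 0.91028276 = 40.68963947
P = C - S*exp(-qT) + K*exp(-rT)
P = 13.0320 - 44.08000000 + 40.68963947 = 9.6416

Answer: Put price = 9.6416


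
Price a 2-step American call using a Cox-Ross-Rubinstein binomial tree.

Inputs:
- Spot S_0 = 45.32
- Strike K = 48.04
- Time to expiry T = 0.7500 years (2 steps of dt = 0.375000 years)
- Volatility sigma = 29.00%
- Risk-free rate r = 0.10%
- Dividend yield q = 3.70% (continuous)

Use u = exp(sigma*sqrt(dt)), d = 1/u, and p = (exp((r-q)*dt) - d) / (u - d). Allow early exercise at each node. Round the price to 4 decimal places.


Answer: Price = V(0,0) = 2.9015

Derivation:
dt = T/N = 0.375000
u = exp(sigma*sqrt(dt)) = 1.194333; d = 1/u = 0.837287
p = (exp((r-q)*dt) - d) / (u - d) = 0.418163
Discount per step: exp(-r*dt) = 0.999625
Stock lattice S(k, i) with i counting down-moves:
  k=0: S(0,0) = 45.3200
  k=1: S(1,0) = 54.1272; S(1,1) = 37.9459
  k=2: S(2,0) = 64.6459; S(2,1) = 45.3200; S(2,2) = 31.7716
Terminal payoffs V(N, i) = max(S_T - K, 0):
  V(2,0) = 16.605885; V(2,1) = 0.000000; V(2,2) = 0.000000
Backward induction: V(k, i) = exp(-r*dt) * [p * V(k+1, i) + (1-p) * V(k+1, i+1)]; then take max(V_cont, immediate exercise) for American.
  V(1,0) = exp(-r*dt) * [p*16.605885 + (1-p)*0.000000] = 6.941365; exercise = 6.087179; V(1,0) = max -> 6.941365
  V(1,1) = exp(-r*dt) * [p*0.000000 + (1-p)*0.000000] = 0.000000; exercise = 0.000000; V(1,1) = max -> 0.000000
  V(0,0) = exp(-r*dt) * [p*6.941365 + (1-p)*0.000000] = 2.901535; exercise = 0.000000; V(0,0) = max -> 2.901535


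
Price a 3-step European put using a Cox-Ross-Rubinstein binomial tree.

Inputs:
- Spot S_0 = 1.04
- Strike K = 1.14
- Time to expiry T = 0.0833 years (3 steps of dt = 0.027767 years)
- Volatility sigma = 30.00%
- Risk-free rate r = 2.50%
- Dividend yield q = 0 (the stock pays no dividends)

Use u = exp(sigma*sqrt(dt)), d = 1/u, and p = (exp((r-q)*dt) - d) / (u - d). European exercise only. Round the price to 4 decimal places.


dt = T/N = 0.027767
u = exp(sigma*sqrt(dt)) = 1.051261; d = 1/u = 0.951239
p = (exp((r-q)*dt) - d) / (u - d) = 0.494448
Discount per step: exp(-r*dt) = 0.999306
Stock lattice S(k, i) with i counting down-moves:
  k=0: S(0,0) = 1.0400
  k=1: S(1,0) = 1.0933; S(1,1) = 0.9893
  k=2: S(2,0) = 1.1494; S(2,1) = 1.0400; S(2,2) = 0.9410
  k=3: S(3,0) = 1.2083; S(3,1) = 1.0933; S(3,2) = 0.9893; S(3,3) = 0.8952
Terminal payoffs V(N, i) = max(K - S_T, 0):
  V(3,0) = 0.000000; V(3,1) = 0.046689; V(3,2) = 0.150712; V(3,3) = 0.244837
Backward induction: V(k, i) = exp(-r*dt) * [p * V(k+1, i) + (1-p) * V(k+1, i+1)].
  V(2,0) = exp(-r*dt) * [p*0.000000 + (1-p)*0.046689] = 0.023587
  V(2,1) = exp(-r*dt) * [p*0.046689 + (1-p)*0.150712] = 0.099209
  V(2,2) = exp(-r*dt) * [p*0.150712 + (1-p)*0.244837] = 0.198159
  V(1,0) = exp(-r*dt) * [p*0.023587 + (1-p)*0.099209] = 0.061775
  V(1,1) = exp(-r*dt) * [p*0.099209 + (1-p)*0.198159] = 0.149130
  V(0,0) = exp(-r*dt) * [p*0.061775 + (1-p)*0.149130] = 0.105864

Answer: Price = V(0,0) = 0.1059


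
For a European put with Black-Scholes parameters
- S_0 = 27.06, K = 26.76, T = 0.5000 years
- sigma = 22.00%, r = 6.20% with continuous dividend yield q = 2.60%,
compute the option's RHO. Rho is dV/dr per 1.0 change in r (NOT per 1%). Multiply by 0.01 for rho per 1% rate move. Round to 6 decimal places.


Answer: Rho = -5.919800

Derivation:
d1 = 0.2651546773; d2 = 0.1095911854
phi(d1) = 0.3851616993; exp(-qT) = 0.9870841350; exp(-rT) = 0.9694755731
N(-d2) = 0.4563668008
Rho = -K*T*exp(-rT)*N(-d2) = -26.7600 * 0.5000 * 0.9694755731 * 0.4563668008 = -5.919800


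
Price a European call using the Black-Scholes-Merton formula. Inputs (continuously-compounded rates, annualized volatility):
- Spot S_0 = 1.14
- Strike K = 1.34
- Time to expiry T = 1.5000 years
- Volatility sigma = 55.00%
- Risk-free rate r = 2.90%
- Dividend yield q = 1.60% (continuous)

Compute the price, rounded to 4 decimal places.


d1 = (ln(S/K) + (r - q + 0.5*sigma^2) * T) / (sigma * sqrt(T)) = 0.12579043
d2 = d1 - sigma * sqrt(T) = -0.54781925
exp(-rT) = 0.95743255; exp(-qT) = 0.97628571
C = S_0 * exp(-qT) * N(d1) - K * exp(-rT) * N(d2)
N(d1) = 0.55005109; N(d2) = 0.29190801
C = 1.1400 * 0.97628571 * 0.55005109 - 1.3400 * 0.95743255 * 0.29190801 = 0.2377

Answer: Price = 0.2377


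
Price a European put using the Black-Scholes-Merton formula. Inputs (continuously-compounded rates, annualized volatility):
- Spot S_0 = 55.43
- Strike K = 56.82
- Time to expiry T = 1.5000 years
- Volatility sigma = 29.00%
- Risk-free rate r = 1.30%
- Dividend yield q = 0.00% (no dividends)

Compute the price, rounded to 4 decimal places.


d1 = (ln(S/K) + (r - q + 0.5*sigma^2) * T) / (sigma * sqrt(T)) = 0.16275758
d2 = d1 - sigma * sqrt(T) = -0.19241844
exp(-rT) = 0.98068890; exp(-qT) = 1.00000000
P = K * exp(-rT) * N(-d2) - S_0 * exp(-qT) * N(-d1)
N(-d1) = 0.43535466; N(-d2) = 0.57629277
P = 56.8200 * 0.98068890 * 0.57629277 - 55.4300 * 1.00000000 * 0.43535466 = 7.9809

Answer: Price = 7.9809


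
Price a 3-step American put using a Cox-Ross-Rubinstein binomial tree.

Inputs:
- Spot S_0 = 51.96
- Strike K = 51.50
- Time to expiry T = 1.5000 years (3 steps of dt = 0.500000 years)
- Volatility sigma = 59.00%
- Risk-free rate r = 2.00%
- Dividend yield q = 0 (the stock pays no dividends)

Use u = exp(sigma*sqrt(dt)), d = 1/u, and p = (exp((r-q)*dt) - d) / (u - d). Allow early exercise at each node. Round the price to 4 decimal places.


Answer: Price = V(0,0) = 14.6996

Derivation:
dt = T/N = 0.500000
u = exp(sigma*sqrt(dt)) = 1.517695; d = 1/u = 0.658894
p = (exp((r-q)*dt) - d) / (u - d) = 0.408891
Discount per step: exp(-r*dt) = 0.990050
Stock lattice S(k, i) with i counting down-moves:
  k=0: S(0,0) = 51.9600
  k=1: S(1,0) = 78.8595; S(1,1) = 34.2361
  k=2: S(2,0) = 119.6846; S(2,1) = 51.9600; S(2,2) = 22.5580
  k=3: S(3,0) = 181.6448; S(3,1) = 78.8595; S(3,2) = 34.2361; S(3,3) = 14.8633
Terminal payoffs V(N, i) = max(K - S_T, 0):
  V(3,0) = 0.000000; V(3,1) = 0.000000; V(3,2) = 17.263881; V(3,3) = 36.636698
Backward induction: V(k, i) = exp(-r*dt) * [p * V(k+1, i) + (1-p) * V(k+1, i+1)]; then take max(V_cont, immediate exercise) for American.
  V(2,0) = exp(-r*dt) * [p*0.000000 + (1-p)*0.000000] = 0.000000; exercise = 0.000000; V(2,0) = max -> 0.000000
  V(2,1) = exp(-r*dt) * [p*0.000000 + (1-p)*17.263881] = 10.103293; exercise = 0.000000; V(2,1) = max -> 10.103293
  V(2,2) = exp(-r*dt) * [p*17.263881 + (1-p)*36.636698] = 28.429602; exercise = 28.942036; V(2,2) = max -> 28.942036
  V(1,0) = exp(-r*dt) * [p*0.000000 + (1-p)*10.103293] = 5.912722; exercise = 0.000000; V(1,0) = max -> 5.912722
  V(1,1) = exp(-r*dt) * [p*10.103293 + (1-p)*28.942036] = 21.027708; exercise = 17.263881; V(1,1) = max -> 21.027708
  V(0,0) = exp(-r*dt) * [p*5.912722 + (1-p)*21.027708] = 14.699590; exercise = 0.000000; V(0,0) = max -> 14.699590


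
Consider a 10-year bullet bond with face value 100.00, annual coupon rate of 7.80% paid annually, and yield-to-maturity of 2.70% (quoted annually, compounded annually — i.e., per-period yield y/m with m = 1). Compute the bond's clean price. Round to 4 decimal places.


Answer: Price = 144.1777

Derivation:
Coupon per period c = face * coupon_rate / m = 7.800000
Periods per year m = 1; per-period yield y/m = 0.027000
Number of cashflows N = 10
Cashflows (t years, CF_t, discount factor 1/(1+y/m)^(m*t), PV):
  t = 1.0000: CF_t = 7.800000, DF = 0.973710, PV = 7.594937
  t = 2.0000: CF_t = 7.800000, DF = 0.948111, PV = 7.395265
  t = 3.0000: CF_t = 7.800000, DF = 0.923185, PV = 7.200842
  t = 4.0000: CF_t = 7.800000, DF = 0.898914, PV = 7.011531
  t = 5.0000: CF_t = 7.800000, DF = 0.875282, PV = 6.827196
  t = 6.0000: CF_t = 7.800000, DF = 0.852270, PV = 6.647708
  t = 7.0000: CF_t = 7.800000, DF = 0.829864, PV = 6.472939
  t = 8.0000: CF_t = 7.800000, DF = 0.808047, PV = 6.302764
  t = 9.0000: CF_t = 7.800000, DF = 0.786803, PV = 6.137063
  t = 10.0000: CF_t = 107.800000, DF = 0.766118, PV = 82.587501
Price P = sum_t PV_t = 144.177745


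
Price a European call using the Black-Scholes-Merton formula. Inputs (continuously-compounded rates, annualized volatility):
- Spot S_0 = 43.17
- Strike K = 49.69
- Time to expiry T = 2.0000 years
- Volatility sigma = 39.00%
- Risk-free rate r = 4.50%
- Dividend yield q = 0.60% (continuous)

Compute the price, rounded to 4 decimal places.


Answer: Price = 8.2486

Derivation:
d1 = (ln(S/K) + (r - q + 0.5*sigma^2) * T) / (sigma * sqrt(T)) = 0.16216697
d2 = d1 - sigma * sqrt(T) = -0.38937632
exp(-rT) = 0.91393119; exp(-qT) = 0.98807171
C = S_0 * exp(-qT) * N(d1) - K * exp(-rT) * N(d2)
N(d1) = 0.56441282; N(d2) = 0.34849889
C = 43.1700 * 0.98807171 * 0.56441282 - 49.6900 * 0.91393119 * 0.34849889 = 8.2486


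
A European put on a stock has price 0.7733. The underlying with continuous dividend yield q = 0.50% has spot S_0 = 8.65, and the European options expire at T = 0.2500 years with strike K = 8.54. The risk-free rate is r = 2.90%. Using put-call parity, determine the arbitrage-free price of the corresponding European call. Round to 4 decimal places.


Answer: Call price = 0.9342

Derivation:
Put-call parity: C - P = S_0 * exp(-qT) - K * exp(-rT).
S_0 * exp(-qT) = 8.6500 * 0.99875078 = 8.63919425
K * exp(-rT) = 8.5400 * 0.99277622 = 8.47830890
C = P + S*exp(-qT) - K*exp(-rT)
C = 0.7733 + 8.63919425 - 8.47830890 = 0.9342


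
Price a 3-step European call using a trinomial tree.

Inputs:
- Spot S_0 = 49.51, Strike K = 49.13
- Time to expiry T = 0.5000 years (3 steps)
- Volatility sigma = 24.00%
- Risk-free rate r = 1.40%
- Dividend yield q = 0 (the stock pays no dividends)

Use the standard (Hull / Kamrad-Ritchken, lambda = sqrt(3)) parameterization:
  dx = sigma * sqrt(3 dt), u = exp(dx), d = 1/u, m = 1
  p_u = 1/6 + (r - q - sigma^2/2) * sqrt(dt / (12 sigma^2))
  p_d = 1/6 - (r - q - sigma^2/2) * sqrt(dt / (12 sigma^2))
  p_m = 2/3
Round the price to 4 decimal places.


Answer: Price = V(0,0) = 3.4546

Derivation:
dt = T/N = 0.166667; dx = sigma*sqrt(3*dt) = 0.169706
u = exp(dx) = 1.184956; d = 1/u = 0.843913
p_u = 0.159399, p_m = 0.666667, p_d = 0.173934
Discount per step: exp(-r*dt) = 0.997669
Stock lattice S(k, j) with j the centered position index:
  k=0: S(0,+0) = 49.5100
  k=1: S(1,-1) = 41.7821; S(1,+0) = 49.5100; S(1,+1) = 58.6672
  k=2: S(2,-2) = 35.2605; S(2,-1) = 41.7821; S(2,+0) = 49.5100; S(2,+1) = 58.6672; S(2,+2) = 69.5180
  k=3: S(3,-3) = 29.7568; S(3,-2) = 35.2605; S(3,-1) = 41.7821; S(3,+0) = 49.5100; S(3,+1) = 58.6672; S(3,+2) = 69.5180; S(3,+3) = 82.3758
Terminal payoffs V(N, j) = max(S_T - K, 0):
  V(3,-3) = 0.000000; V(3,-2) = 0.000000; V(3,-1) = 0.000000; V(3,+0) = 0.380000; V(3,+1) = 9.537171; V(3,+2) = 20.388015; V(3,+3) = 33.245787
Backward induction: V(k, j) = exp(-r*dt) * [p_u * V(k+1, j+1) + p_m * V(k+1, j) + p_d * V(k+1, j-1)]
  V(2,-2) = exp(-r*dt) * [p_u*0.000000 + p_m*0.000000 + p_d*0.000000] = 0.000000
  V(2,-1) = exp(-r*dt) * [p_u*0.380000 + p_m*0.000000 + p_d*0.000000] = 0.060431
  V(2,+0) = exp(-r*dt) * [p_u*9.537171 + p_m*0.380000 + p_d*0.000000] = 1.769417
  V(2,+1) = exp(-r*dt) * [p_u*20.388015 + p_m*9.537171 + p_d*0.380000] = 9.651495
  V(2,+2) = exp(-r*dt) * [p_u*33.245787 + p_m*20.388015 + p_d*9.537171] = 20.502306
  V(1,-1) = exp(-r*dt) * [p_u*1.769417 + p_m*0.060431 + p_d*0.000000] = 0.321579
  V(1,+0) = exp(-r*dt) * [p_u*9.651495 + p_m*1.769417 + p_d*0.060431] = 2.722203
  V(1,+1) = exp(-r*dt) * [p_u*20.502306 + p_m*9.651495 + p_d*1.769417] = 9.986813
  V(0,+0) = exp(-r*dt) * [p_u*9.986813 + p_m*2.722203 + p_d*0.321579] = 3.454556


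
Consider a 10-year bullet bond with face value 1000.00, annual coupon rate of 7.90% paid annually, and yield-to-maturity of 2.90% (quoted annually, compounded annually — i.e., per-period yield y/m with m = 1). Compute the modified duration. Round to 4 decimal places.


Answer: Modified duration = 7.5364

Derivation:
Coupon per period c = face * coupon_rate / m = 79.000000
Periods per year m = 1; per-period yield y/m = 0.029000
Number of cashflows N = 10
Cashflows (t years, CF_t, discount factor 1/(1+y/m)^(m*t), PV):
  t = 1.0000: CF_t = 79.000000, DF = 0.971817, PV = 76.773567
  t = 2.0000: CF_t = 79.000000, DF = 0.944429, PV = 74.609880
  t = 3.0000: CF_t = 79.000000, DF = 0.917812, PV = 72.507172
  t = 4.0000: CF_t = 79.000000, DF = 0.891946, PV = 70.463724
  t = 5.0000: CF_t = 79.000000, DF = 0.866808, PV = 68.477866
  t = 6.0000: CF_t = 79.000000, DF = 0.842379, PV = 66.547975
  t = 7.0000: CF_t = 79.000000, DF = 0.818639, PV = 64.672473
  t = 8.0000: CF_t = 79.000000, DF = 0.795567, PV = 62.849828
  t = 9.0000: CF_t = 79.000000, DF = 0.773146, PV = 61.078550
  t = 10.0000: CF_t = 1079.000000, DF = 0.751357, PV = 810.714045
Price P = sum_t PV_t = 1428.695080
First compute Macaulay numerator sum_t t * PV_t:
  t * PV_t at t = 1.0000: 76.773567
  t * PV_t at t = 2.0000: 149.219760
  t * PV_t at t = 3.0000: 217.521516
  t * PV_t at t = 4.0000: 281.854896
  t * PV_t at t = 5.0000: 342.389330
  t * PV_t at t = 6.0000: 399.287848
  t * PV_t at t = 7.0000: 452.707311
  t * PV_t at t = 8.0000: 502.798624
  t * PV_t at t = 9.0000: 549.706950
  t * PV_t at t = 10.0000: 8107.140453
Macaulay duration D = 11079.400254 / 1428.695080 = 7.754909
Modified duration = D / (1 + y/m) = 7.754909 / (1 + 0.029000) = 7.536355


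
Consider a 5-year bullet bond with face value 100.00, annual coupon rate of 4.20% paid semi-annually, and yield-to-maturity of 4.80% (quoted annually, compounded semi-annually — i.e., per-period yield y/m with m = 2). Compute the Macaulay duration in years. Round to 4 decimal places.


Answer: Macaulay duration = 4.5545 years

Derivation:
Coupon per period c = face * coupon_rate / m = 2.100000
Periods per year m = 2; per-period yield y/m = 0.024000
Number of cashflows N = 10
Cashflows (t years, CF_t, discount factor 1/(1+y/m)^(m*t), PV):
  t = 0.5000: CF_t = 2.100000, DF = 0.976562, PV = 2.050781
  t = 1.0000: CF_t = 2.100000, DF = 0.953674, PV = 2.002716
  t = 1.5000: CF_t = 2.100000, DF = 0.931323, PV = 1.955777
  t = 2.0000: CF_t = 2.100000, DF = 0.909495, PV = 1.909939
  t = 2.5000: CF_t = 2.100000, DF = 0.888178, PV = 1.865175
  t = 3.0000: CF_t = 2.100000, DF = 0.867362, PV = 1.821460
  t = 3.5000: CF_t = 2.100000, DF = 0.847033, PV = 1.778769
  t = 4.0000: CF_t = 2.100000, DF = 0.827181, PV = 1.737079
  t = 4.5000: CF_t = 2.100000, DF = 0.807794, PV = 1.696366
  t = 5.0000: CF_t = 102.100000, DF = 0.788861, PV = 80.542698
Price P = sum_t PV_t = 97.360761
Macaulay numerator sum_t t * PV_t:
  t * PV_t at t = 0.5000: 1.025391
  t * PV_t at t = 1.0000: 2.002716
  t * PV_t at t = 1.5000: 2.933666
  t * PV_t at t = 2.0000: 3.819878
  t * PV_t at t = 2.5000: 4.662937
  t * PV_t at t = 3.0000: 5.464379
  t * PV_t at t = 3.5000: 6.225692
  t * PV_t at t = 4.0000: 6.948317
  t * PV_t at t = 4.5000: 7.633649
  t * PV_t at t = 5.0000: 402.713492
Macaulay duration D = (sum_t t * PV_t) / P = 443.430117 / 97.360761 = 4.554505


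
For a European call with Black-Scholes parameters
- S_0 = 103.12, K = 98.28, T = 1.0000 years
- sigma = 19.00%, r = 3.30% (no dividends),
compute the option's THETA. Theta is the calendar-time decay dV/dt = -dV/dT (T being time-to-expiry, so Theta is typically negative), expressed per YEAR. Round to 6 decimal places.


Answer: Theta = -5.387684

Derivation:
d1 = 0.5216990051; d2 = 0.3316990051
phi(d1) = 0.3481842591; exp(-qT) = 1.0000000000; exp(-rT) = 0.9675385596
Theta = -S*exp(-qT)*phi(d1)*sigma/(2*sqrt(T)) - r*K*exp(-rT)*N(d2) + q*S*exp(-qT)*N(d1)
N(d1) = 0.6990600413; N(d2) = 0.6299417240; sqrt(T) = 1.0000000000
Term 1 = -103.1200 * 1.0000000000 * 0.3481842591 * 0.1900 / (2 * 1.0000000000) = -3.4109522758
Term 2 = -0.0330 * 98.2800 * 0.9675385596 * 0.6299417240 = -1.9767317798
Term 3 = 0 (no dividend yield, q = 0)
Theta = -3.4109522758 + (-1.9767317798) + (0.0000000000) = -5.387684


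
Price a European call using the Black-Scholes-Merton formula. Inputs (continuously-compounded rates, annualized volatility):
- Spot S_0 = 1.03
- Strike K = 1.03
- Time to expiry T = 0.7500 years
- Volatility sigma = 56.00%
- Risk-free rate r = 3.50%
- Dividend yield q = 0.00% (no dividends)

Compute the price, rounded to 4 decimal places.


Answer: Price = 0.2084

Derivation:
d1 = (ln(S/K) + (r - q + 0.5*sigma^2) * T) / (sigma * sqrt(T)) = 0.29661370
d2 = d1 - sigma * sqrt(T) = -0.18836053
exp(-rT) = 0.97409154; exp(-qT) = 1.00000000
C = S_0 * exp(-qT) * N(d1) - K * exp(-rT) * N(d2)
N(d1) = 0.61661928; N(d2) = 0.42529702
C = 1.0300 * 1.00000000 * 0.61661928 - 1.0300 * 0.97409154 * 0.42529702 = 0.2084


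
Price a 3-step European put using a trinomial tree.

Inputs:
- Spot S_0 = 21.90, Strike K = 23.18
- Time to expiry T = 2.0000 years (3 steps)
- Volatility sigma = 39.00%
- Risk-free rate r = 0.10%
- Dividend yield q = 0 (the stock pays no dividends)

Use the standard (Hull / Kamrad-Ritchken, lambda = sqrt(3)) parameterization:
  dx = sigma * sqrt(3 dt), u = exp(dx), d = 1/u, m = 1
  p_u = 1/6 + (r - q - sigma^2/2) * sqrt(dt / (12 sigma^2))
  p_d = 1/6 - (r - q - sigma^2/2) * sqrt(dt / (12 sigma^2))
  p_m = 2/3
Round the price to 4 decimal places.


dt = T/N = 0.666667; dx = sigma*sqrt(3*dt) = 0.551543
u = exp(dx) = 1.735930; d = 1/u = 0.576060
p_u = 0.121309, p_m = 0.666667, p_d = 0.212024
Discount per step: exp(-r*dt) = 0.999334
Stock lattice S(k, j) with j the centered position index:
  k=0: S(0,+0) = 21.9000
  k=1: S(1,-1) = 12.6157; S(1,+0) = 21.9000; S(1,+1) = 38.0169
  k=2: S(2,-2) = 7.2674; S(2,-1) = 12.6157; S(2,+0) = 21.9000; S(2,+1) = 38.0169; S(2,+2) = 65.9946
  k=3: S(3,-3) = 4.1865; S(3,-2) = 7.2674; S(3,-1) = 12.6157; S(3,+0) = 21.9000; S(3,+1) = 38.0169; S(3,+2) = 65.9946; S(3,+3) = 114.5620
Terminal payoffs V(N, j) = max(K - S_T, 0):
  V(3,-3) = 18.993535; V(3,-2) = 15.912589; V(3,-1) = 10.564284; V(3,+0) = 1.280000; V(3,+1) = 0.000000; V(3,+2) = 0.000000; V(3,+3) = 0.000000
Backward induction: V(k, j) = exp(-r*dt) * [p_u * V(k+1, j+1) + p_m * V(k+1, j) + p_d * V(k+1, j-1)]
  V(2,-2) = exp(-r*dt) * [p_u*10.564284 + p_m*15.912589 + p_d*18.993535] = 15.906419
  V(2,-1) = exp(-r*dt) * [p_u*1.280000 + p_m*10.564284 + p_d*15.912589] = 10.564941
  V(2,+0) = exp(-r*dt) * [p_u*0.000000 + p_m*1.280000 + p_d*10.564284] = 3.091156
  V(2,+1) = exp(-r*dt) * [p_u*0.000000 + p_m*0.000000 + p_d*1.280000] = 0.271210
  V(2,+2) = exp(-r*dt) * [p_u*0.000000 + p_m*0.000000 + p_d*0.000000] = 0.000000
  V(1,-1) = exp(-r*dt) * [p_u*3.091156 + p_m*10.564941 + p_d*15.906419] = 10.783634
  V(1,+0) = exp(-r*dt) * [p_u*0.271210 + p_m*3.091156 + p_d*10.564941] = 4.330806
  V(1,+1) = exp(-r*dt) * [p_u*0.000000 + p_m*0.271210 + p_d*3.091156] = 0.835650
  V(0,+0) = exp(-r*dt) * [p_u*0.835650 + p_m*4.330806 + p_d*10.783634] = 5.271453

Answer: Price = V(0,0) = 5.2715


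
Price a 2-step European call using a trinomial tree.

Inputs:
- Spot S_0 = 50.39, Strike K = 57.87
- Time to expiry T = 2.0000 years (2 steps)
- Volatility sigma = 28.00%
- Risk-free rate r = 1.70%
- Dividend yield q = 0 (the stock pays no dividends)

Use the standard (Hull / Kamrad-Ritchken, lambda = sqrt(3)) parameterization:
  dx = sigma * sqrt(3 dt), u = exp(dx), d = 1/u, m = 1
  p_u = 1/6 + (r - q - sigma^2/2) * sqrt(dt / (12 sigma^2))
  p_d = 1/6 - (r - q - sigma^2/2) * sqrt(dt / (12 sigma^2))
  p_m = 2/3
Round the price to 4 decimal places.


dt = T/N = 1.000000; dx = sigma*sqrt(3*dt) = 0.484974
u = exp(dx) = 1.624133; d = 1/u = 0.615713
p_u = 0.143779, p_m = 0.666667, p_d = 0.189554
Discount per step: exp(-r*dt) = 0.983144
Stock lattice S(k, j) with j the centered position index:
  k=0: S(0,+0) = 50.3900
  k=1: S(1,-1) = 31.0258; S(1,+0) = 50.3900; S(1,+1) = 81.8401
  k=2: S(2,-2) = 19.1030; S(2,-1) = 31.0258; S(2,+0) = 50.3900; S(2,+1) = 81.8401; S(2,+2) = 132.9192
Terminal payoffs V(N, j) = max(S_T - K, 0):
  V(2,-2) = 0.000000; V(2,-1) = 0.000000; V(2,+0) = 0.000000; V(2,+1) = 23.970069; V(2,+2) = 75.049169
Backward induction: V(k, j) = exp(-r*dt) * [p_u * V(k+1, j+1) + p_m * V(k+1, j) + p_d * V(k+1, j-1)]
  V(1,-1) = exp(-r*dt) * [p_u*0.000000 + p_m*0.000000 + p_d*0.000000] = 0.000000
  V(1,+0) = exp(-r*dt) * [p_u*23.970069 + p_m*0.000000 + p_d*0.000000] = 3.388296
  V(1,+1) = exp(-r*dt) * [p_u*75.049169 + p_m*23.970069 + p_d*0.000000] = 26.319277
  V(0,+0) = exp(-r*dt) * [p_u*26.319277 + p_m*3.388296 + p_d*0.000000] = 5.941156

Answer: Price = V(0,0) = 5.9412
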